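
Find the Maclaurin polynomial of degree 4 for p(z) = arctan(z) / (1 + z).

-2*z^4/3 + 2*z^3/3 - z^2 + z

Multiply the two series term by term and collect like powers.
p(0) = 0
p′(0) = 1
p′′(0) = -2
p′′′(0) = 4
p^(4)(0) = -16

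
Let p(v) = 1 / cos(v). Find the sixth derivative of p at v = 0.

Divide the numerator series by the denominator series (power-series long division).
From the series, [v^6] p = 61/720; multiply by 6! = 720 to get 61.

61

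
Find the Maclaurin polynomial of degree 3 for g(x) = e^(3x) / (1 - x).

Take the Cauchy product of the two expansions.
g(0) = 1
g′(0) = 4
g′′(0) = 17
g′′′(0) = 78

13*x^3 + 17*x^2/2 + 4*x + 1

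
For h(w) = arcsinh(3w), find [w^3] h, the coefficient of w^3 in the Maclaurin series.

-9/2

[w^0] = 0;  [w^1] = 3;  [w^2] = 0;  [w^3] = -9/2.
So c_3 = h′′′(0)/3! = -9/2.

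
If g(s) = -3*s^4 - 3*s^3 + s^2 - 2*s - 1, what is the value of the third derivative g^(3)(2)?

Use the known series and substitute for the argument.
From the series, [(s - 2)^3] g = -27; multiply by 3! = 6 to get -162.

-162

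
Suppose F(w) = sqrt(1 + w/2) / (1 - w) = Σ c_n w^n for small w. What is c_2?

Multiply the two series term by term and collect like powers.
[w^0] = 1;  [w^1] = 5/4;  [w^2] = 39/32.
So c_2 = F′′(0)/2! = 39/32.

39/32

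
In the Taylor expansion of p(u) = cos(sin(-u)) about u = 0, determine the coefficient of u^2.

Plug the Maclaurin series of the inner function into that of the outer and collect terms.
p(0) = 1
p′(0) = 0
p′′(0) = -1
The Taylor polynomial is Σ p^(k)(0)/k! · u^k.

-1/2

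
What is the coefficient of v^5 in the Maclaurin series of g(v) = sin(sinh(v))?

-1/15

Let u equal the inner series; expand the outer function in u and truncate.
[v^0] = 0;  [v^1] = 1;  [v^2] = 0;  [v^3] = 0;  [v^4] = 0;  [v^5] = -1/15.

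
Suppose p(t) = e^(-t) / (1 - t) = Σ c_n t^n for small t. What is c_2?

1/2

Use 1/(1 - r) = Σ r^k on the denominator, then take the Cauchy product.
p(0) = 1
p′(0) = 0
p′′(0) = 1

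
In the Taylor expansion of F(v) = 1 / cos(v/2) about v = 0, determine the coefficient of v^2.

Divide the numerator series by the denominator series (power-series long division).

1/8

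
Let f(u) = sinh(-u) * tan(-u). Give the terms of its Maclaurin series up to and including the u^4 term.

Write out both Maclaurin series and multiply, keeping only the needed powers.
f(0) = 0
f′(0) = 0
f′′(0) = 2
f′′′(0) = 0
f^(4)(0) = 12
Then c_k = f^(k)(0)/k! gives each Taylor coefficient.

u^4/2 + u^2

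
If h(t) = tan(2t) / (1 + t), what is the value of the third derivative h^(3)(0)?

28

Take the Cauchy product of the two expansions.
The coefficient of t^3 in the expansion is 14/3, so h′′′(0) = 3! * (14/3) = 28.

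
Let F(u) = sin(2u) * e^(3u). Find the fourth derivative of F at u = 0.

Take the Cauchy product of the two expansions.
The coefficient of u^4 in the expansion is 5, so F^(4)(0) = 4! * (5) = 120.

120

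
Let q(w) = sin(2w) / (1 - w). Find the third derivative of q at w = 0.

Expand 1/(denominator) as a geometric series and multiply by the numerator's series.
The coefficient of w^3 in the expansion is 2/3, so q′′′(0) = 3! * (2/3) = 4.

4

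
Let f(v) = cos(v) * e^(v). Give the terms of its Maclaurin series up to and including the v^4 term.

-v^4/6 - v^3/3 + v + 1

Write out both Maclaurin series and multiply, keeping only the needed powers.
[v^0] = 1;  [v^1] = 1;  [v^2] = 0;  [v^3] = -1/3;  [v^4] = -1/6.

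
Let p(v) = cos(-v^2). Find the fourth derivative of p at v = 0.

Differentiate repeatedly and evaluate at the center.
From the series, [v^4] p = -1/2; multiply by 4! = 24 to get -12.

-12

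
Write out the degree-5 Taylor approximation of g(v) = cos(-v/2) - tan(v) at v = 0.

-2*v^5/15 + v^4/384 - v^3/3 - v^2/8 - v + 1

Add the two expansions coefficient-wise.
[v^0] = 1;  [v^1] = -1;  [v^2] = -1/8;  [v^3] = -1/3;  [v^4] = 1/384;  [v^5] = -2/15.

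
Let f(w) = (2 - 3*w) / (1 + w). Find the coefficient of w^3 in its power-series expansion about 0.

Multiply each power in the prefactor through the base expansion.
f(0) = 2
f′(0) = -5
f′′(0) = 10
f′′′(0) = -30
Dividing each by k! gives the coefficients c_0, ..., c_3.

-5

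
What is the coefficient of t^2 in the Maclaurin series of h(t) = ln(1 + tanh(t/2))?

Plug the Maclaurin series of the inner function into that of the outer and collect terms.
h(0) = 0
h′(0) = 1/2
h′′(0) = -1/4
So c_2 = h′′(0)/2! = -1/8.

-1/8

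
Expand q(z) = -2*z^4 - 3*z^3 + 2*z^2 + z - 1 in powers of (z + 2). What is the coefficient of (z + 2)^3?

13

q(-2) = -3
q′(-2) = 21
q′′(-2) = -56
q′′′(-2) = 78
So c_3 = q′′′(-2)/3! = 13.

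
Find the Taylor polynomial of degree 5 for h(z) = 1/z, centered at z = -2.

-(z + 2)^5/64 - (z + 2)^4/32 - (z + 2)^3/16 - (z + 2)^2/8 - (z + 2)/4 - 1/2

Apply the Taylor formula c_k = f^(k)(a)/k!.
h(-2) = -1/2
h′(-2) = -1/4
h′′(-2) = -1/4
h′′′(-2) = -3/8
h^(4)(-2) = -3/4
h^(5)(-2) = -15/8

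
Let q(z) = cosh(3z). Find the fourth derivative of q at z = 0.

81

Use the known series and substitute for the argument.
The coefficient of z^4 in the expansion is 27/8, so q^(4)(0) = 4! * (27/8) = 81.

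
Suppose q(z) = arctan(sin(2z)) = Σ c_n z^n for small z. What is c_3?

-4

Compose series: expand the inner function first, then feed it into the outer expansion.
q(0) = 0
q′(0) = 2
q′′(0) = 0
q′′′(0) = -24
So c_3 = q′′′(0)/3! = -4.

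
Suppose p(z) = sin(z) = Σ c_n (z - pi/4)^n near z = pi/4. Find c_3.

-sqrt(2)/12

c_3 = p′′′(pi/4)/3! = -sqrt(2)/12.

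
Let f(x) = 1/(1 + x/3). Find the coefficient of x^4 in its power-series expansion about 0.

1/81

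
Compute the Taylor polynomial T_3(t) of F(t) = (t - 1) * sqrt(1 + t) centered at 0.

Distribute the polynomial across the series and collect like powers.
[t^0] = -1;  [t^1] = 1/2;  [t^2] = 5/8;  [t^3] = -3/16.

-3*t^3/16 + 5*t^2/8 + t/2 - 1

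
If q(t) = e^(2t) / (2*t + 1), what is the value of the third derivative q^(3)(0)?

-16

Multiply the numerator's expansion by the denominator's geometric series.
The coefficient of t^3 in the expansion is -8/3, so q′′′(0) = 3! * (-8/3) = -16.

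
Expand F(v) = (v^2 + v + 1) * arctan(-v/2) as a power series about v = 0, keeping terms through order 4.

v^4/24 - 11*v^3/24 - v^2/2 - v/2

Shift and add copies of the series according to the polynomial's terms.
[v^0] = 0;  [v^1] = -1/2;  [v^2] = -1/2;  [v^3] = -11/24;  [v^4] = 1/24.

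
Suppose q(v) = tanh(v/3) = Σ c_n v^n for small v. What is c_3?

-1/81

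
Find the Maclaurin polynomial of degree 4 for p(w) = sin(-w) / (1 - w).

-5*w^4/6 - 5*w^3/6 - w^2 - w

Take the Cauchy product of the two expansions.
p(0) = 0
p′(0) = -1
p′′(0) = -2
p′′′(0) = -5
p^(4)(0) = -20
The Taylor polynomial is Σ p^(k)(0)/k! · w^k.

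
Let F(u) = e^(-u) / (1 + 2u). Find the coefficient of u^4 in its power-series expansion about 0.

Expand each factor separately, then convolve coefficients.
F(0) = 1
F′(0) = -3
F′′(0) = 13
F′′′(0) = -79
F^(4)(0) = 633
So c_4 = F^(4)(0)/4! = 211/8.

211/8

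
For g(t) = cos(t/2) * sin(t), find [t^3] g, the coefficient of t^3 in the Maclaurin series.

Expand each factor separately, then convolve coefficients.
So c_3 = g′′′(0)/3! = -7/24.

-7/24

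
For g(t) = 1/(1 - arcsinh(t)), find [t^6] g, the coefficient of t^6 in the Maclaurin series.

23/45

Plug the Maclaurin series of the inner function into that of the outer and collect terms.
g(0) = 1
g′(0) = 1
g′′(0) = 2
g′′′(0) = 5
g^(4)(0) = 16
g^(5)(0) = 69
g^(6)(0) = 368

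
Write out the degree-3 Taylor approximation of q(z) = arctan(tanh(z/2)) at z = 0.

-z^3/12 + z/2

Compose series: expand the inner function first, then feed it into the outer expansion.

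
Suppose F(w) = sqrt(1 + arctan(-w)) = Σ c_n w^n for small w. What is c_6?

Compose series: expand the inner function first, then feed it into the outer expansion.
[w^0] = 1;  [w^1] = -1/2;  [w^2] = -1/8;  [w^3] = 5/48;  [w^4] = 17/384;  [w^5] = -83/1280;  [w^6] = -1489/46080.

-1489/46080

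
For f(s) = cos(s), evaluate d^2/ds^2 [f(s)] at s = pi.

1

Compute the successive derivatives at the expansion point and divide by k!.
The coefficient of (s - pi)^2 in the expansion is 1/2, so f′′(pi) = 2! * (1/2) = 1.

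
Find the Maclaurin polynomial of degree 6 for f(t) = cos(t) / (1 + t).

389*t^6/720 - 13*t^5/24 + 13*t^4/24 - t^3/2 + t^2/2 - t + 1

Expand each factor separately, then convolve coefficients.
f(0) = 1
f′(0) = -1
f′′(0) = 1
f′′′(0) = -3
f^(4)(0) = 13
f^(5)(0) = -65
f^(6)(0) = 389
Dividing each by k! gives the coefficients c_0, ..., c_6.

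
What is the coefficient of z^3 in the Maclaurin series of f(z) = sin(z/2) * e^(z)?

11/48

Write out both Maclaurin series and multiply, keeping only the needed powers.
[z^0] = 0;  [z^1] = 1/2;  [z^2] = 1/2;  [z^3] = 11/48.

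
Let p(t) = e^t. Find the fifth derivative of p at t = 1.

Apply the Taylor formula c_k = f^(k)(a)/k!.
The coefficient of (t - 1)^5 in the expansion is e/120, so p^(5)(1) = 5! * (e/120) = e.

e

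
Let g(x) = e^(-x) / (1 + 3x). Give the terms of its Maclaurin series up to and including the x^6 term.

732529*x^6/720 - 5087*x^5/15 + 2713*x^4/24 - 113*x^3/3 + 25*x^2/2 - 4*x + 1

Expand each factor separately, then convolve coefficients.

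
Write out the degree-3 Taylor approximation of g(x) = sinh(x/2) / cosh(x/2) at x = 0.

-x^3/24 + x/2

Write the quotient as an unknown series and match coefficients against numerator = denominator · series.
g(0) = 0
g′(0) = 1/2
g′′(0) = 0
g′′′(0) = -1/4
Then c_k = g^(k)(0)/k! gives each Taylor coefficient.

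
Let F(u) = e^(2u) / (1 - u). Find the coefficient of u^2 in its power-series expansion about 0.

Multiply the numerator's expansion by the denominator's geometric series.
F(0) = 1
F′(0) = 3
F′′(0) = 10

5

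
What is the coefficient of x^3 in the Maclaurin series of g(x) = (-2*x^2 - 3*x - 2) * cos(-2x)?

6

Multiply each power in the prefactor through the base expansion.
So c_3 = g′′′(0)/3! = 6.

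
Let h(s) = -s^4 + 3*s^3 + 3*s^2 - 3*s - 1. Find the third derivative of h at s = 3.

-54

From the series, [(s - 3)^3] h = -9; multiply by 3! = 6 to get -54.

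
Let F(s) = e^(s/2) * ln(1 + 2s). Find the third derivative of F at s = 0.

23/2

Write out both Maclaurin series and multiply, keeping only the needed powers.
The coefficient of s^3 in the expansion is 23/12, so F′′′(0) = 3! * (23/12) = 23/2.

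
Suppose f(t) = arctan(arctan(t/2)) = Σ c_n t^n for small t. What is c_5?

Let u equal the inner series; expand the outer function in u and truncate.
[t^0] = 0;  [t^1] = 1/2;  [t^2] = 0;  [t^3] = -1/12;  [t^4] = 0;  [t^5] = 11/480.

11/480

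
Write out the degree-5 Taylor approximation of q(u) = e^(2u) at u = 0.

q(0) = 1
q′(0) = 2
q′′(0) = 4
q′′′(0) = 8
q^(4)(0) = 16
q^(5)(0) = 32

4*u^5/15 + 2*u^4/3 + 4*u^3/3 + 2*u^2 + 2*u + 1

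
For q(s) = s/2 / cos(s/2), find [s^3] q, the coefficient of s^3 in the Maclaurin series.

Write the quotient as an unknown series and match coefficients against numerator = denominator · series.
So c_3 = q′′′(0)/3! = 1/16.

1/16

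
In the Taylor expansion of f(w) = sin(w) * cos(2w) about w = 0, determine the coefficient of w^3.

Write out both Maclaurin series and multiply, keeping only the needed powers.
f(0) = 0
f′(0) = 1
f′′(0) = 0
f′′′(0) = -13
The Taylor polynomial is Σ f^(k)(0)/k! · w^k.

-13/6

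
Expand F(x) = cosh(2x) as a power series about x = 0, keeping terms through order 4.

Differentiate repeatedly and evaluate at the center.
F(0) = 1
F′(0) = 0
F′′(0) = 4
F′′′(0) = 0
F^(4)(0) = 16

2*x^4/3 + 2*x^2 + 1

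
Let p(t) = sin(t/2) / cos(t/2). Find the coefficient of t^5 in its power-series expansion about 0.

1/240

Invert the denominator's series and multiply.
So c_5 = p^(5)(0)/5! = 1/240.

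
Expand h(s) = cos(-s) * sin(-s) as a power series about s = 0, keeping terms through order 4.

Multiply the two series term by term and collect like powers.

2*s^3/3 - s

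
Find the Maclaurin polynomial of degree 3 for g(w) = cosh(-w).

w^2/2 + 1

Apply the Taylor formula c_k = f^(k)(a)/k!.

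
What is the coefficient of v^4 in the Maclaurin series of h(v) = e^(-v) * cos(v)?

-1/6

Expand each factor separately, then convolve coefficients.
h(0) = 1
h′(0) = -1
h′′(0) = 0
h′′′(0) = 2
h^(4)(0) = -4
So c_4 = h^(4)(0)/4! = -1/6.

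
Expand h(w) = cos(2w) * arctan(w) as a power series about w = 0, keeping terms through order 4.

Expand each factor separately, then convolve coefficients.

-7*w^3/3 + w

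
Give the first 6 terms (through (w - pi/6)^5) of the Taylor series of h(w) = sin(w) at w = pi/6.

[(w - pi/6)^0] = 1/2;  [(w - pi/6)^1] = sqrt(3)/2;  [(w - pi/6)^2] = -1/4;  [(w - pi/6)^3] = -sqrt(3)/12;  [(w - pi/6)^4] = 1/48;  [(w - pi/6)^5] = sqrt(3)/240.

sqrt(3)*(w - pi/6)^5/240 + (w - pi/6)^4/48 - sqrt(3)*(w - pi/6)^3/12 - (w - pi/6)^2/4 + sqrt(3)*(w - pi/6)/2 + 1/2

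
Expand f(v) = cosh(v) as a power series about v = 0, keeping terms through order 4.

f(0) = 1
f′(0) = 0
f′′(0) = 1
f′′′(0) = 0
f^(4)(0) = 1
The Taylor polynomial is Σ f^(k)(0)/k! · v^k.

v^4/24 + v^2/2 + 1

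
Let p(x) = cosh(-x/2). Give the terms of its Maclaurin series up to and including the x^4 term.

x^4/384 + x^2/8 + 1

p(0) = 1
p′(0) = 0
p′′(0) = 1/4
p′′′(0) = 0
p^(4)(0) = 1/16
The Taylor polynomial is Σ p^(k)(0)/k! · x^k.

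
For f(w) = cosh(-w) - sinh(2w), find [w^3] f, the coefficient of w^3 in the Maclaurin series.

Add the two expansions coefficient-wise.
[w^0] = 1;  [w^1] = -2;  [w^2] = 1/2;  [w^3] = -4/3.
So c_3 = f′′′(0)/3! = -4/3.

-4/3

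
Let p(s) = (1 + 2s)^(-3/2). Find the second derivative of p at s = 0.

Compute the successive derivatives at the expansion point and divide by k!.
From the series, [s^2] p = 15/2; multiply by 2! = 2 to get 15.

15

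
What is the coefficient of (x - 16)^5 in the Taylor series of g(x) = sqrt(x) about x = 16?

g(16) = 4
g′(16) = 1/8
g′′(16) = -1/256
g′′′(16) = 3/8192
g^(4)(16) = -15/262144
g^(5)(16) = 105/8388608
So c_5 = g^(5)(16)/5! = 7/67108864.

7/67108864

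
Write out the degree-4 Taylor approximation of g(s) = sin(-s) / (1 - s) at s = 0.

Take the Cauchy product of the two expansions.
g(0) = 0
g′(0) = -1
g′′(0) = -2
g′′′(0) = -5
g^(4)(0) = -20

-5*s^4/6 - 5*s^3/6 - s^2 - s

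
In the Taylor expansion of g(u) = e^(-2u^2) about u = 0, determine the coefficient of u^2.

-2

Use the known series and substitute for the argument.
g(0) = 1
g′(0) = 0
g′′(0) = -4
So c_2 = g′′(0)/2! = -2.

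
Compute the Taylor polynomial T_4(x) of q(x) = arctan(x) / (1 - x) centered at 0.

Expand 1/(denominator) as a geometric series and multiply by the numerator's series.
[x^0] = 0;  [x^1] = 1;  [x^2] = 1;  [x^3] = 2/3;  [x^4] = 2/3.

2*x^4/3 + 2*x^3/3 + x^2 + x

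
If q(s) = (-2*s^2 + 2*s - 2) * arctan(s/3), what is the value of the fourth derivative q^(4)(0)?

-16/27

Multiply each power in the prefactor through the base expansion.
The coefficient of s^4 in the expansion is -2/81, so q^(4)(0) = 4! * (-2/81) = -16/27.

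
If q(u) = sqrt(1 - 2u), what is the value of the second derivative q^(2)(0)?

From the series, [u^2] q = -1/2; multiply by 2! = 2 to get -1.

-1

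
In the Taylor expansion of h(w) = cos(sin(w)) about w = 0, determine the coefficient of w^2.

Compose series: expand the inner function first, then feed it into the outer expansion.
h(0) = 1
h′(0) = 0
h′′(0) = -1
So c_2 = h′′(0)/2! = -1/2.

-1/2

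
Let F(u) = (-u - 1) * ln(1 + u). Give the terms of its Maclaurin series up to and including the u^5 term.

Shift and add copies of the series according to the polynomial's terms.

u^5/20 - u^4/12 + u^3/6 - u^2/2 - u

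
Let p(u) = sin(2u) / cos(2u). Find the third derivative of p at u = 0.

16

Invert the denominator's series and multiply.
From the series, [u^3] p = 8/3; multiply by 3! = 6 to get 16.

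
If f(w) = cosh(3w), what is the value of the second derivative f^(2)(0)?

9

From the series, [w^2] f = 9/2; multiply by 2! = 2 to get 9.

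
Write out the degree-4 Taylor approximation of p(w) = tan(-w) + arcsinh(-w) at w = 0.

Combine the two series term by term.
p(0) = 0
p′(0) = -2
p′′(0) = 0
p′′′(0) = -1
p^(4)(0) = 0

-w^3/6 - 2*w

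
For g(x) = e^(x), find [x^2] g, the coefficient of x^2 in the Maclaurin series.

1/2

g(0) = 1
g′(0) = 1
g′′(0) = 1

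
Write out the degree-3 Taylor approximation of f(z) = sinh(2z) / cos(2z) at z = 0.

16*z^3/3 + 2*z

Write the quotient as an unknown series and match coefficients against numerator = denominator · series.
f(0) = 0
f′(0) = 2
f′′(0) = 0
f′′′(0) = 32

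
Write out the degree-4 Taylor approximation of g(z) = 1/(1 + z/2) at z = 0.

z^4/16 - z^3/8 + z^2/4 - z/2 + 1

Apply the Taylor formula c_k = f^(k)(a)/k!.
[z^0] = 1;  [z^1] = -1/2;  [z^2] = 1/4;  [z^3] = -1/8;  [z^4] = 1/16.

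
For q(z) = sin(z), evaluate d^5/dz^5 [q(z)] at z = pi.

-1

Use the known series and substitute for the argument.
The coefficient of (z - pi)^5 in the expansion is -1/120, so q^(5)(pi) = 5! * (-1/120) = -1.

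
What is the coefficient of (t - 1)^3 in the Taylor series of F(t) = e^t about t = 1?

[(t - 1)^0] = e;  [(t - 1)^1] = e;  [(t - 1)^2] = e/2;  [(t - 1)^3] = e/6.

e/6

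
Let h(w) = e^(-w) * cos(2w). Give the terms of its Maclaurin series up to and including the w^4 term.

-7*w^4/24 + 11*w^3/6 - 3*w^2/2 - w + 1

Write out both Maclaurin series and multiply, keeping only the needed powers.
h(0) = 1
h′(0) = -1
h′′(0) = -3
h′′′(0) = 11
h^(4)(0) = -7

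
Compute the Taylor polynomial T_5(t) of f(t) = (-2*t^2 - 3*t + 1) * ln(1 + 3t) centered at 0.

1827*t^5/20 - 153*t^4/4 + 33*t^3/2 - 27*t^2/2 + 3*t

Multiply each power in the prefactor through the base expansion.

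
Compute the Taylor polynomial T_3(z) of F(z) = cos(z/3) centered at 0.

[z^0] = 1;  [z^1] = 0;  [z^2] = -1/18;  [z^3] = 0.

1 - z^2/18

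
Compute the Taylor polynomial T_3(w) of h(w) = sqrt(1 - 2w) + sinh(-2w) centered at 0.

Combine the two series term by term.
[w^0] = 1;  [w^1] = -3;  [w^2] = -1/2;  [w^3] = -11/6.

-11*w^3/6 - w^2/2 - 3*w + 1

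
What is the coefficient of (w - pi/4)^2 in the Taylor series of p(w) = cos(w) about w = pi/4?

-sqrt(2)/4

[(w - pi/4)^0] = sqrt(2)/2;  [(w - pi/4)^1] = -sqrt(2)/2;  [(w - pi/4)^2] = -sqrt(2)/4.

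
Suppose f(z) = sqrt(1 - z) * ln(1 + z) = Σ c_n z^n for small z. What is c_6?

-169/640

Take the Cauchy product of the two expansions.
So c_6 = f^(6)(0)/6! = -169/640.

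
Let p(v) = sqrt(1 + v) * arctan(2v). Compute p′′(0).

Expand each factor separately, then convolve coefficients.
From the series, [v^2] p = 1; multiply by 2! = 2 to get 2.

2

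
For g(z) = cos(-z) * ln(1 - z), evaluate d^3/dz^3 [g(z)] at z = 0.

Take the Cauchy product of the two expansions.
From the series, [z^3] g = 1/6; multiply by 3! = 6 to get 1.

1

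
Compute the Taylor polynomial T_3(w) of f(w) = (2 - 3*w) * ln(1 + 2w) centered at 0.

Multiply each power in the prefactor through the base expansion.
f(0) = 0
f′(0) = 4
f′′(0) = -20
f′′′(0) = 68

34*w^3/3 - 10*w^2 + 4*w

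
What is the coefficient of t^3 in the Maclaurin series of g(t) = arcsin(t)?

1/6

g(0) = 0
g′(0) = 1
g′′(0) = 0
g′′′(0) = 1
So c_3 = g′′′(0)/3! = 1/6.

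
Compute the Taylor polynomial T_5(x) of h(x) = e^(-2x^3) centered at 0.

1 - 2*x^3

h(0) = 1
h′(0) = 0
h′′(0) = 0
h′′′(0) = -12
h^(4)(0) = 0
h^(5)(0) = 0
Then c_k = h^(k)(0)/k! gives each Taylor coefficient.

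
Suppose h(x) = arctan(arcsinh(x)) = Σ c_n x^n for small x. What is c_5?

Compose series: expand the inner function first, then feed it into the outer expansion.
h(0) = 0
h′(0) = 1
h′′(0) = 0
h′′′(0) = -3
h^(4)(0) = 0
h^(5)(0) = 53

53/120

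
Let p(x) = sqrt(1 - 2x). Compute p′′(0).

Apply the Taylor formula c_k = f^(k)(a)/k!.
The coefficient of x^2 in the expansion is -1/2, so p′′(0) = 2! * (-1/2) = -1.

-1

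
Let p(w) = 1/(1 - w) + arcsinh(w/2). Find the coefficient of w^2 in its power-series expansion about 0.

1

Add the two expansions coefficient-wise.
p(0) = 1
p′(0) = 3/2
p′′(0) = 2
So c_2 = p′′(0)/2! = 1.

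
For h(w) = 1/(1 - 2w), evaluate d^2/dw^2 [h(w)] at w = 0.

Differentiate repeatedly and evaluate at the center.
The coefficient of w^2 in the expansion is 4, so h′′(0) = 2! * (4) = 8.

8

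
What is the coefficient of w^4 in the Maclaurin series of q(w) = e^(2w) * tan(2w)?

Multiply the two series term by term and collect like powers.
q(0) = 0
q′(0) = 2
q′′(0) = 8
q′′′(0) = 40
q^(4)(0) = 192

8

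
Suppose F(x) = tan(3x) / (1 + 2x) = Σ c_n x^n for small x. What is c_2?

Write out both Maclaurin series and multiply, keeping only the needed powers.
F(0) = 0
F′(0) = 3
F′′(0) = -12

-6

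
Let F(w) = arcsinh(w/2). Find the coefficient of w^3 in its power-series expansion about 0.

-1/48

Use the known series and substitute for the argument.
F(0) = 0
F′(0) = 1/2
F′′(0) = 0
F′′′(0) = -1/8
The Taylor polynomial is Σ F^(k)(0)/k! · w^k.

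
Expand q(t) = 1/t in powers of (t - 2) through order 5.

-(t - 2)^5/64 + (t - 2)^4/32 - (t - 2)^3/16 + (t - 2)^2/8 - (t - 2)/4 + 1/2

Compute the successive derivatives at the expansion point and divide by k!.
q(2) = 1/2
q′(2) = -1/4
q′′(2) = 1/4
q′′′(2) = -3/8
q^(4)(2) = 3/4
q^(5)(2) = -15/8
The Taylor polynomial is Σ q^(k)(2)/k! · (t - 2)^k.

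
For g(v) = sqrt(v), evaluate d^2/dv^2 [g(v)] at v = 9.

The coefficient of (v - 9)^2 in the expansion is -1/216, so g′′(9) = 2! * (-1/216) = -1/108.

-1/108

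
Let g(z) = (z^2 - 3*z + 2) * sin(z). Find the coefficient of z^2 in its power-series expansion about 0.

Shift and add copies of the series according to the polynomial's terms.
g(0) = 0
g′(0) = 2
g′′(0) = -6

-3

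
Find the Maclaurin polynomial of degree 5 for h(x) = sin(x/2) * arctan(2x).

-11*x^4/8 + x^2

Write out both Maclaurin series and multiply, keeping only the needed powers.
[x^0] = 0;  [x^1] = 0;  [x^2] = 1;  [x^3] = 0;  [x^4] = -11/8;  [x^5] = 0.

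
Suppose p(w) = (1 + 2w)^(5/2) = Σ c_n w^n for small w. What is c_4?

p(0) = 1
p′(0) = 5
p′′(0) = 15
p′′′(0) = 15
p^(4)(0) = -15
So c_4 = p^(4)(0)/4! = -5/8.

-5/8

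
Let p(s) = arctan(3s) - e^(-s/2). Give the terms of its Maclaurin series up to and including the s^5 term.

37325*s^5/768 - s^4/384 - 431*s^3/48 - s^2/8 + 7*s/2 - 1

Combine the two series term by term.
p(0) = -1
p′(0) = 7/2
p′′(0) = -1/4
p′′′(0) = -431/8
p^(4)(0) = -1/16
p^(5)(0) = 186625/32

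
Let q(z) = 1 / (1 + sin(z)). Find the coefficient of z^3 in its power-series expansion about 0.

Write 1/(1+u) = 1 - u + u^2 - u^3 + ... and substitute the series for u.
q(0) = 1
q′(0) = -1
q′′(0) = 2
q′′′(0) = -5
The Taylor polynomial is Σ q^(k)(0)/k! · z^k.

-5/6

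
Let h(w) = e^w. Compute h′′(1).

e

The coefficient of (w - 1)^2 in the expansion is e/2, so h′′(1) = 2! * (e/2) = e.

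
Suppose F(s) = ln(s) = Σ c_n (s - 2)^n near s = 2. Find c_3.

Compute the successive derivatives at the expansion point and divide by k!.
F(2) = ln(2)
F′(2) = 1/2
F′′(2) = -1/4
F′′′(2) = 1/4
So c_3 = F′′′(2)/3! = 1/24.

1/24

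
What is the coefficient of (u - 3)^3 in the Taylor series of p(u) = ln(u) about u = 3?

1/81

[(u - 3)^0] = ln(3);  [(u - 3)^1] = 1/3;  [(u - 3)^2] = -1/18;  [(u - 3)^3] = 1/81.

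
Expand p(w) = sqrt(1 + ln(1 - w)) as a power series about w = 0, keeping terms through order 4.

-143*w^4/384 - 17*w^3/48 - 3*w^2/8 - w/2 + 1

Let u equal the inner series; expand the outer function in u and truncate.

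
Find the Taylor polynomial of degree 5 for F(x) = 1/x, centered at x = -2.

-(x + 2)^5/64 - (x + 2)^4/32 - (x + 2)^3/16 - (x + 2)^2/8 - (x + 2)/4 - 1/2

F(-2) = -1/2
F′(-2) = -1/4
F′′(-2) = -1/4
F′′′(-2) = -3/8
F^(4)(-2) = -3/4
F^(5)(-2) = -15/8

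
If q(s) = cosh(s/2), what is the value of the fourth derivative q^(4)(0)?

The coefficient of s^4 in the expansion is 1/384, so q^(4)(0) = 4! * (1/384) = 1/16.

1/16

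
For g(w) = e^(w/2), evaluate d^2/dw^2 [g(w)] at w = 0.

From the series, [w^2] g = 1/8; multiply by 2! = 2 to get 1/4.

1/4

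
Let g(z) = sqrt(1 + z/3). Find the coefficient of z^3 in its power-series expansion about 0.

1/432

Apply the Taylor formula c_k = f^(k)(a)/k!.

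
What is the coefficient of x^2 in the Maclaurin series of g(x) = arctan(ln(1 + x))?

Let u equal the inner series; expand the outer function in u and truncate.
g(0) = 0
g′(0) = 1
g′′(0) = -1
Dividing each by k! gives the coefficients c_0, ..., c_2.

-1/2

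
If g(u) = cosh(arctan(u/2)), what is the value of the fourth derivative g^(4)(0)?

-7/16

Let u equal the inner series; expand the outer function in u and truncate.
From the series, [u^4] g = -7/384; multiply by 4! = 24 to get -7/16.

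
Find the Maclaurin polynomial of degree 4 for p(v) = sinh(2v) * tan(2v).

Expand each factor separately, then convolve coefficients.
p(0) = 0
p′(0) = 0
p′′(0) = 8
p′′′(0) = 0
p^(4)(0) = 192
The Taylor polynomial is Σ p^(k)(0)/k! · v^k.

8*v^4 + 4*v^2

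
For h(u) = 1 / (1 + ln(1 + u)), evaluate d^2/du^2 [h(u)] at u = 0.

Use the geometric series for the reciprocal, then substitute.
The coefficient of u^2 in the expansion is 3/2, so h′′(0) = 2! * (3/2) = 3.

3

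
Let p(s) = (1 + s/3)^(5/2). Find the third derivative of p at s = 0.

5/72

Use the known series and substitute for the argument.
The coefficient of s^3 in the expansion is 5/432, so p′′′(0) = 3! * (5/432) = 5/72.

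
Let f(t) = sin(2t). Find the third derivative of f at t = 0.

-8

The coefficient of t^3 in the expansion is -4/3, so f′′′(0) = 3! * (-4/3) = -8.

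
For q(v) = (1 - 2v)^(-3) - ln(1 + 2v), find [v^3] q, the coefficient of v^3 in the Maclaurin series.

232/3

Combine the two series term by term.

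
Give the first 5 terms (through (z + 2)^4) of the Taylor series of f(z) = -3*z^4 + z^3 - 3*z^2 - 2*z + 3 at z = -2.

Differentiate repeatedly and evaluate at the center.

-3*(z + 2)^4 + 25*(z + 2)^3 - 81*(z + 2)^2 + 118*(z + 2) - 61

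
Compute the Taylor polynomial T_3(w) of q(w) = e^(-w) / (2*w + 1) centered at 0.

Use 1/(1 - r) = Σ r^k on the denominator, then take the Cauchy product.
q(0) = 1
q′(0) = -3
q′′(0) = 13
q′′′(0) = -79
The Taylor polynomial is Σ q^(k)(0)/k! · w^k.

-79*w^3/6 + 13*w^2/2 - 3*w + 1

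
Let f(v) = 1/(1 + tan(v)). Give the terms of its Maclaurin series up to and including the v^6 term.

Compose series: expand the inner function first, then feed it into the outer expansion.
[v^0] = 1;  [v^1] = -1;  [v^2] = 1;  [v^3] = -4/3;  [v^4] = 5/3;  [v^5] = -32/15;  [v^6] = 122/45.

122*v^6/45 - 32*v^5/15 + 5*v^4/3 - 4*v^3/3 + v^2 - v + 1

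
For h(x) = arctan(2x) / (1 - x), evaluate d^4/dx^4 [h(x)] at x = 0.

Multiply the numerator's expansion by the denominator's geometric series.
From the series, [x^4] h = -2/3; multiply by 4! = 24 to get -16.

-16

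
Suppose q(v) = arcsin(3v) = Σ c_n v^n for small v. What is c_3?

9/2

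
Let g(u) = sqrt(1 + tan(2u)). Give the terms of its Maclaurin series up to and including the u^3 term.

11*u^3/6 - u^2/2 + u + 1

Substitute the inner expansion into the outer series and collect powers.
g(0) = 1
g′(0) = 1
g′′(0) = -1
g′′′(0) = 11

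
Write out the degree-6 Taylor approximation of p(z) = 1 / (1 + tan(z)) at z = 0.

122*z^6/45 - 32*z^5/15 + 5*z^4/3 - 4*z^3/3 + z^2 - z + 1

Use the geometric series for the reciprocal, then substitute.
p(0) = 1
p′(0) = -1
p′′(0) = 2
p′′′(0) = -8
p^(4)(0) = 40
p^(5)(0) = -256
p^(6)(0) = 1952
The Taylor polynomial is Σ p^(k)(0)/k! · z^k.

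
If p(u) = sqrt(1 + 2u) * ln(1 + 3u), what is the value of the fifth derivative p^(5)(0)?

Multiply the two series term by term and collect like powers.
The coefficient of u^5 in the expansion is 789/40, so p^(5)(0) = 5! * (789/40) = 2367.

2367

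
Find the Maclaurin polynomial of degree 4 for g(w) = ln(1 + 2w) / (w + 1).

-32*w^4/3 + 20*w^3/3 - 4*w^2 + 2*w

Multiply the numerator's expansion by the denominator's geometric series.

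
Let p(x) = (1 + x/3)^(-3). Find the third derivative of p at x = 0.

-20/9

The coefficient of x^3 in the expansion is -10/27, so p′′′(0) = 3! * (-10/27) = -20/9.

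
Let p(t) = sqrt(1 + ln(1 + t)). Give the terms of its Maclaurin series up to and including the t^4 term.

-143*t^4/384 + 17*t^3/48 - 3*t^2/8 + t/2 + 1

Let u equal the inner series; expand the outer function in u and truncate.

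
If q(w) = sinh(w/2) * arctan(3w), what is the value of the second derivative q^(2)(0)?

Write out both Maclaurin series and multiply, keeping only the needed powers.
From the series, [w^2] q = 3/2; multiply by 2! = 2 to get 3.

3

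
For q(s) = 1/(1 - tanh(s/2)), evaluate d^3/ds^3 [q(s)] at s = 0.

1/2

Substitute the inner expansion into the outer series and collect powers.
The coefficient of s^3 in the expansion is 1/12, so q′′′(0) = 3! * (1/12) = 1/2.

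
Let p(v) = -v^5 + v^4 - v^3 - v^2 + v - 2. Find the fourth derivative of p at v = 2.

From the series, [(v - 2)^4] p = -9; multiply by 4! = 24 to get -216.

-216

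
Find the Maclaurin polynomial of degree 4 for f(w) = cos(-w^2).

[w^0] = 1;  [w^1] = 0;  [w^2] = 0;  [w^3] = 0;  [w^4] = -1/2.

1 - w^4/2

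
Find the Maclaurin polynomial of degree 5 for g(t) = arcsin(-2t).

Differentiate repeatedly and evaluate at the center.
g(0) = 0
g′(0) = -2
g′′(0) = 0
g′′′(0) = -8
g^(4)(0) = 0
g^(5)(0) = -288
Then c_k = g^(k)(0)/k! gives each Taylor coefficient.

-12*t^5/5 - 4*t^3/3 - 2*t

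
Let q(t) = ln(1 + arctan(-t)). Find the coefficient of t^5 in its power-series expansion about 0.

Plug the Maclaurin series of the inner function into that of the outer and collect terms.
So c_5 = q^(5)(0)/5! = -1/15.

-1/15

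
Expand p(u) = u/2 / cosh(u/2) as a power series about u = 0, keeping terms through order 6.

5*u^5/768 - u^3/16 + u/2

Write the quotient as an unknown series and match coefficients against numerator = denominator · series.
p(0) = 0
p′(0) = 1/2
p′′(0) = 0
p′′′(0) = -3/8
p^(4)(0) = 0
p^(5)(0) = 25/32
p^(6)(0) = 0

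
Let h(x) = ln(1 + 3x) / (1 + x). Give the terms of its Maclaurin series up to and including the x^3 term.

Expand each factor separately, then convolve coefficients.
h(0) = 0
h′(0) = 3
h′′(0) = -15
h′′′(0) = 99
Then c_k = h^(k)(0)/k! gives each Taylor coefficient.

33*x^3/2 - 15*x^2/2 + 3*x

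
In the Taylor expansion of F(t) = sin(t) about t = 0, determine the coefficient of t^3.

-1/6

[t^0] = 0;  [t^1] = 1;  [t^2] = 0;  [t^3] = -1/6.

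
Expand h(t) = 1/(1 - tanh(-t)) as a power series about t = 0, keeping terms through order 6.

Plug the Maclaurin series of the inner function into that of the outer and collect terms.
h(0) = 1
h′(0) = -1
h′′(0) = 2
h′′′(0) = -4
h^(4)(0) = 8
h^(5)(0) = -16
h^(6)(0) = 32
Then c_k = h^(k)(0)/k! gives each Taylor coefficient.

2*t^6/45 - 2*t^5/15 + t^4/3 - 2*t^3/3 + t^2 - t + 1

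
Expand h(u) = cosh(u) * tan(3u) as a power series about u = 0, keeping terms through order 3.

Write out both Maclaurin series and multiply, keeping only the needed powers.

21*u^3/2 + 3*u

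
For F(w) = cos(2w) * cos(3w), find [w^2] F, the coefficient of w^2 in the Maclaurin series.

Write out both Maclaurin series and multiply, keeping only the needed powers.
[w^0] = 1;  [w^1] = 0;  [w^2] = -13/2.

-13/2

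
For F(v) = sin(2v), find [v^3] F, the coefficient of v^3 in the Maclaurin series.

-4/3

Apply the Taylor formula c_k = f^(k)(a)/k!.
So c_3 = F′′′(0)/3! = -4/3.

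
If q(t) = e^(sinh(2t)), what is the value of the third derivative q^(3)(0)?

16

Compose series: expand the inner function first, then feed it into the outer expansion.
From the series, [t^3] q = 8/3; multiply by 3! = 6 to get 16.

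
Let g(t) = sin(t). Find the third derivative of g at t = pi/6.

From the series, [(t - pi/6)^3] g = -sqrt(3)/12; multiply by 3! = 6 to get -sqrt(3)/2.

-sqrt(3)/2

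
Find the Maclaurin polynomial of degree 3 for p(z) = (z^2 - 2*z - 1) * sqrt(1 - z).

Shift and add copies of the series according to the polynomial's terms.
[z^0] = -1;  [z^1] = -3/2;  [z^2] = 17/8;  [z^3] = -3/16.

-3*z^3/16 + 17*z^2/8 - 3*z/2 - 1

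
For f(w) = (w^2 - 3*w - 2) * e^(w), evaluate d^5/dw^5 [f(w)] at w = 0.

3

Multiply each power in the prefactor through the base expansion.
The coefficient of w^5 in the expansion is 1/40, so f^(5)(0) = 5! * (1/40) = 3.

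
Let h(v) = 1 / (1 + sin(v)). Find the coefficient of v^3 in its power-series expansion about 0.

-5/6

Use the geometric series for the reciprocal, then substitute.
h(0) = 1
h′(0) = -1
h′′(0) = 2
h′′′(0) = -5
The Taylor polynomial is Σ h^(k)(0)/k! · v^k.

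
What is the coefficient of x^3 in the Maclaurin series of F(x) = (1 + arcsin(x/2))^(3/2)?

3/128

Plug the Maclaurin series of the inner function into that of the outer and collect terms.
[x^0] = 1;  [x^1] = 3/4;  [x^2] = 3/32;  [x^3] = 3/128.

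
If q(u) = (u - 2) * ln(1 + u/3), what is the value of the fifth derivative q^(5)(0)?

Distribute the polynomial across the series and collect like powers.
The coefficient of u^5 in the expansion is -23/4860, so q^(5)(0) = 5! * (-23/4860) = -46/81.

-46/81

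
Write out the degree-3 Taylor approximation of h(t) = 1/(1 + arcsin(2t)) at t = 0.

-28*t^3/3 + 4*t^2 - 2*t + 1

Let u equal the inner series; expand the outer function in u and truncate.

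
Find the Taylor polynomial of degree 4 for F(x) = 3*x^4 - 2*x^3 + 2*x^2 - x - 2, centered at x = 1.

Differentiate repeatedly and evaluate at the center.
F(1) = 0
F′(1) = 9
F′′(1) = 28
F′′′(1) = 60
F^(4)(1) = 72

3*(x - 1)^4 + 10*(x - 1)^3 + 14*(x - 1)^2 + 9*(x - 1)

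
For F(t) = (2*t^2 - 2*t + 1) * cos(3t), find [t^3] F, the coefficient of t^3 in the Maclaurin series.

9

Multiply each power in the prefactor through the base expansion.
F(0) = 1
F′(0) = -2
F′′(0) = -5
F′′′(0) = 54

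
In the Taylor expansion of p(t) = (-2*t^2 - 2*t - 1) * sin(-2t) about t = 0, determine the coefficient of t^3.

8/3

Multiply each power in the prefactor through the base expansion.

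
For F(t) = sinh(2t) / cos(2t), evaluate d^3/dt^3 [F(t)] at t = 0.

32

Invert the denominator's series and multiply.
The coefficient of t^3 in the expansion is 16/3, so F′′′(0) = 3! * (16/3) = 32.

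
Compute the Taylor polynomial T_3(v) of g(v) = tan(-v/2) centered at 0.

-v^3/24 - v/2

[v^0] = 0;  [v^1] = -1/2;  [v^2] = 0;  [v^3] = -1/24.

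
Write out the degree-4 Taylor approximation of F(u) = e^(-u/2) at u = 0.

u^4/384 - u^3/48 + u^2/8 - u/2 + 1

F(0) = 1
F′(0) = -1/2
F′′(0) = 1/4
F′′′(0) = -1/8
F^(4)(0) = 1/16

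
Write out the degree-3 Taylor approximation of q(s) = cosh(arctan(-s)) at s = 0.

s^2/2 + 1

Compose series: expand the inner function first, then feed it into the outer expansion.
q(0) = 1
q′(0) = 0
q′′(0) = 1
q′′′(0) = 0
The Taylor polynomial is Σ q^(k)(0)/k! · s^k.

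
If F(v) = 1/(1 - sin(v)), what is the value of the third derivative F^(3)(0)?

Plug the Maclaurin series of the inner function into that of the outer and collect terms.
The coefficient of v^3 in the expansion is 5/6, so F′′′(0) = 3! * (5/6) = 5.

5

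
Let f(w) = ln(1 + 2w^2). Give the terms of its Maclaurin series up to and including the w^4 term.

-2*w^4 + 2*w^2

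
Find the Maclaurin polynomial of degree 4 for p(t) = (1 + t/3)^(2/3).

-7*t^4/19683 + 4*t^3/2187 - t^2/81 + 2*t/9 + 1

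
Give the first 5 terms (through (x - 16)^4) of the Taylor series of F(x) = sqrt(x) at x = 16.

-5*(x - 16)^4/2097152 + (x - 16)^3/16384 - (x - 16)^2/512 + (x - 16)/8 + 4

Apply the Taylor formula c_k = f^(k)(a)/k!.
F(16) = 4
F′(16) = 1/8
F′′(16) = -1/256
F′′′(16) = 3/8192
F^(4)(16) = -15/262144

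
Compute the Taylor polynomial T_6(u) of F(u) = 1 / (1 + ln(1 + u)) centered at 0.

3289*u^6/360 - 347*u^5/60 + 11*u^4/3 - 7*u^3/3 + 3*u^2/2 - u + 1

Expand as Σ (-1)^k u^k with u equal to the inner function's series.
F(0) = 1
F′(0) = -1
F′′(0) = 3
F′′′(0) = -14
F^(4)(0) = 88
F^(5)(0) = -694
F^(6)(0) = 6578
Then c_k = F^(k)(0)/k! gives each Taylor coefficient.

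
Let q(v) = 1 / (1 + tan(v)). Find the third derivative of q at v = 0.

Use the geometric series for the reciprocal, then substitute.
The coefficient of v^3 in the expansion is -4/3, so q′′′(0) = 3! * (-4/3) = -8.

-8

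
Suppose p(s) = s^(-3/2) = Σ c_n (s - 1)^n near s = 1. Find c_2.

15/8

p(1) = 1
p′(1) = -3/2
p′′(1) = 15/4
So c_2 = p′′(1)/2! = 15/8.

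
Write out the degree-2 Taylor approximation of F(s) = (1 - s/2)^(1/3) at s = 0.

Compute the successive derivatives at the expansion point and divide by k!.

-s^2/36 - s/6 + 1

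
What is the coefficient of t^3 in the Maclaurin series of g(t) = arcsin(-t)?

-1/6

g(0) = 0
g′(0) = -1
g′′(0) = 0
g′′′(0) = -1
So c_3 = g′′′(0)/3! = -1/6.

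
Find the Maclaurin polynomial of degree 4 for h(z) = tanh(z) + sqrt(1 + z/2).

-5*z^4/2048 - 125*z^3/384 - z^2/32 + 5*z/4 + 1

Expand each term separately and add.
h(0) = 1
h′(0) = 5/4
h′′(0) = -1/16
h′′′(0) = -125/64
h^(4)(0) = -15/256
The Taylor polynomial is Σ h^(k)(0)/k! · z^k.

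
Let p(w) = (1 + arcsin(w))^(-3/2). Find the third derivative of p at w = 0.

Compose series: expand the inner function first, then feed it into the outer expansion.
From the series, [w^3] p = -39/16; multiply by 3! = 6 to get -117/8.

-117/8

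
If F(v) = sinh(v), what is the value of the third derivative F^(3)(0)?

1

From the series, [v^3] F = 1/6; multiply by 3! = 6 to get 1.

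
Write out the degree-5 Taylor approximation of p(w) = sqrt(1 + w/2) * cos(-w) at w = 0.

Expand each factor separately, then convolve coefficients.
p(0) = 1
p′(0) = 1/4
p′′(0) = -17/16
p′′′(0) = -45/64
p^(4)(0) = 337/256
p^(5)(0) = 905/1024
Dividing each by k! gives the coefficients c_0, ..., c_5.

181*w^5/24576 + 337*w^4/6144 - 15*w^3/128 - 17*w^2/32 + w/4 + 1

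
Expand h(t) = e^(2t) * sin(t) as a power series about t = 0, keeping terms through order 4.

t^4 + 11*t^3/6 + 2*t^2 + t

Take the Cauchy product of the two expansions.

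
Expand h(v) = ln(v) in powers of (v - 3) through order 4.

Apply the Taylor formula c_k = f^(k)(a)/k!.
[(v - 3)^0] = ln(3);  [(v - 3)^1] = 1/3;  [(v - 3)^2] = -1/18;  [(v - 3)^3] = 1/81;  [(v - 3)^4] = -1/324.

-(v - 3)^4/324 + (v - 3)^3/81 - (v - 3)^2/18 + (v - 3)/3 + ln(3)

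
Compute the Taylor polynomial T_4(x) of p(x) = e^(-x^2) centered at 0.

Compute the successive derivatives at the expansion point and divide by k!.
p(0) = 1
p′(0) = 0
p′′(0) = -2
p′′′(0) = 0
p^(4)(0) = 12

x^4/2 - x^2 + 1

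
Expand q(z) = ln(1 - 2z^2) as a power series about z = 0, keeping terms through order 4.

q(0) = 0
q′(0) = 0
q′′(0) = -4
q′′′(0) = 0
q^(4)(0) = -48
Then c_k = q^(k)(0)/k! gives each Taylor coefficient.

-2*z^4 - 2*z^2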